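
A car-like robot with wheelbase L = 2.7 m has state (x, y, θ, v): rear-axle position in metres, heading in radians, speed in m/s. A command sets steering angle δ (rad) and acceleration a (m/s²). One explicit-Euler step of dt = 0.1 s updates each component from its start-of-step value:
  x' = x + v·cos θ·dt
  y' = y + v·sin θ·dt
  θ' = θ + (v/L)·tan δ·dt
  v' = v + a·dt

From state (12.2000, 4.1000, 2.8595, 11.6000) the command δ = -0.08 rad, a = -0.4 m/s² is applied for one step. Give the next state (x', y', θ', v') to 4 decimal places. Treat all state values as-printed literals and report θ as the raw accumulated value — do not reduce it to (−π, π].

(11.0858, 4.4229, 2.8251, 11.5600)

x' = 12.2000 + 11.6000·cos(2.8595)·0.1 = 11.0858
y' = 4.1000 + 11.6000·sin(2.8595)·0.1 = 4.4229
θ' = 2.8595 + (11.6000/2.7)·tan(-0.08)·0.1 = 2.8251
v' = 11.6000 − 0.4000·0.1 = 11.5600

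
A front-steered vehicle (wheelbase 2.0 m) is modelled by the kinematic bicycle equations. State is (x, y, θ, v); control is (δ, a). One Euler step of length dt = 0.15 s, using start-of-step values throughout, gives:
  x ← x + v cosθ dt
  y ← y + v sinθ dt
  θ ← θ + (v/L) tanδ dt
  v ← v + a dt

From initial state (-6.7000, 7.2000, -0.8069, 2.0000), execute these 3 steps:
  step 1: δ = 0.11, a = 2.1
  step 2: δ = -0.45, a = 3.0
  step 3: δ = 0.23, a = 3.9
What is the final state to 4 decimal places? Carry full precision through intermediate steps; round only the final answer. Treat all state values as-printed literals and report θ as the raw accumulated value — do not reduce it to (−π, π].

after step 1 (δ=0.11, a=2.1): (-6.492478, 6.983356, -0.790333, 2.315000)
after step 2 (δ=-0.45, a=3.0): (-6.248150, 6.736605, -0.874204, 2.765000)
after step 3 (δ=0.23, a=3.9): (-5.982043, 6.418478, -0.825648, 3.350000)

(-5.9820, 6.4185, -0.8256, 3.3500)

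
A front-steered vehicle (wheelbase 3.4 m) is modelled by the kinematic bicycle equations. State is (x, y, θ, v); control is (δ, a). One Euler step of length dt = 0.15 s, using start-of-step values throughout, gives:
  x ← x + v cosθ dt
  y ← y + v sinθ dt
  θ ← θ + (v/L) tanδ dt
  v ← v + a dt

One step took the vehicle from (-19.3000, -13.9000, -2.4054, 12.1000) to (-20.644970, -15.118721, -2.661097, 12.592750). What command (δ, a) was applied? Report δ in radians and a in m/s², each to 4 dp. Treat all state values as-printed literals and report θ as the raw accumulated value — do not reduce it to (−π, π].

a = (v'−v)/dt = (0.492750)/0.15 = 3.2850
Δθ = θ'−θ = -0.255697;  (v·dt/L) = 12.1000·0.15/3.4 = 0.533824
tan δ = Δθ·L/(v·dt) = -0.478992  →  δ = -0.4467

δ = -0.4467, a = 3.2850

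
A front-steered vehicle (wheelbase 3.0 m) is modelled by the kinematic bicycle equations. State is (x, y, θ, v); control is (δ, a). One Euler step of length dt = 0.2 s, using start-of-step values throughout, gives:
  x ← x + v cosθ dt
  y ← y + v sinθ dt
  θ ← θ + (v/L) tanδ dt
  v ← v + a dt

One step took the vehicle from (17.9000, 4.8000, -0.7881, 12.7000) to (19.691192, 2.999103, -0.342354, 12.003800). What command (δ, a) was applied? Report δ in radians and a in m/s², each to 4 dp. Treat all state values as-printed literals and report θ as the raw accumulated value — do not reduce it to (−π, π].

a = (v'−v)/dt = (-0.696200)/0.2 = -3.4810
Δθ = θ'−θ = 0.445746;  (v·dt/L) = 12.7000·0.2/3.0 = 0.846667
tan δ = Δθ·L/(v·dt) = 0.526472  →  δ = 0.4846

δ = 0.4846, a = -3.4810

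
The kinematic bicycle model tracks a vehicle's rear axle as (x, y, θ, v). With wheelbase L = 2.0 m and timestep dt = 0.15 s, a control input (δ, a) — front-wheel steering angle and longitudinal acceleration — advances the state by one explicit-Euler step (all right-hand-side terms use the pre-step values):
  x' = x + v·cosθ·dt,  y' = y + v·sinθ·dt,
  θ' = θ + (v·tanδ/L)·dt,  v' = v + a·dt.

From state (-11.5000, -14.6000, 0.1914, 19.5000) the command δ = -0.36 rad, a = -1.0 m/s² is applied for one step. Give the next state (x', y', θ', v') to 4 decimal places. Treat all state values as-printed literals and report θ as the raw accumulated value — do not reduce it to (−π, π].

x' = -11.5000 + 19.5000·cos(0.1914)·0.15 = -8.6284
y' = -14.6000 + 19.5000·sin(0.1914)·0.15 = -14.0436
θ' = 0.1914 + (19.5000/2.0)·tan(-0.36)·0.15 = -0.3591
v' = 19.5000 − 1.0000·0.15 = 19.3500

(-8.6284, -14.0436, -0.3591, 19.3500)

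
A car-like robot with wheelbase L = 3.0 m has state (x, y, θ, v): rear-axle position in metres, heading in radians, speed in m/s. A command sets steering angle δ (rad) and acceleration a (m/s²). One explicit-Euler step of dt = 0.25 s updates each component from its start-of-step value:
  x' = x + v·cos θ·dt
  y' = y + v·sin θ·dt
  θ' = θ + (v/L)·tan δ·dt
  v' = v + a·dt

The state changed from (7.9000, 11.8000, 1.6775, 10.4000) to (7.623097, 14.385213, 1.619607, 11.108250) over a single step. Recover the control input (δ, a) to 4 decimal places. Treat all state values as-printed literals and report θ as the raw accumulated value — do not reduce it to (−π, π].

δ = -0.0667, a = 2.8330

a = (v'−v)/dt = (0.708250)/0.25 = 2.8330
Δθ = θ'−θ = -0.057893;  (v·dt/L) = 10.4000·0.25/3.0 = 0.866667
tan δ = Δθ·L/(v·dt) = -0.066800  →  δ = -0.0667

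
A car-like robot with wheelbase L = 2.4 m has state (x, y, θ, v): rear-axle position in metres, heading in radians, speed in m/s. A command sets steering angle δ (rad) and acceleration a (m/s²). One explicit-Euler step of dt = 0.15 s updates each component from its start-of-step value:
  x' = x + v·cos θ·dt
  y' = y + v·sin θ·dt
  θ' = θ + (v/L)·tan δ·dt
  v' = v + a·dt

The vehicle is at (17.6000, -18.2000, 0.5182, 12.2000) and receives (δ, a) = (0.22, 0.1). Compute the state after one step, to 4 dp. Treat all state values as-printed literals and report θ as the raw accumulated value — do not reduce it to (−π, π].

x' = 17.6000 + 12.2000·cos(0.5182)·0.15 = 19.1897
y' = -18.2000 + 12.2000·sin(0.5182)·0.15 = -17.2936
θ' = 0.5182 + (12.2000/2.4)·tan(0.22)·0.15 = 0.6887
v' = 12.2000 + 0.1000·0.15 = 12.2150

(19.1897, -17.2936, 0.6887, 12.2150)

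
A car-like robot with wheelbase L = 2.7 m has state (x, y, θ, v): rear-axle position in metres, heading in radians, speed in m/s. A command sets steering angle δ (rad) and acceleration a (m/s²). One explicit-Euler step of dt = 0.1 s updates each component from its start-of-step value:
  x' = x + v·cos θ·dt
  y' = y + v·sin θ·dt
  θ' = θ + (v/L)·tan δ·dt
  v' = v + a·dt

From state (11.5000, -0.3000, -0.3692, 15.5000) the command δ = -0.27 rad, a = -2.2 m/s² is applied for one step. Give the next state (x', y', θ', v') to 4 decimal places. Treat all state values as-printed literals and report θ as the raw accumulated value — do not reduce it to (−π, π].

(12.9456, -0.8593, -0.5281, 15.2800)

x' = 11.5000 + 15.5000·cos(-0.3692)·0.1 = 12.9456
y' = -0.3000 + 15.5000·sin(-0.3692)·0.1 = -0.8593
θ' = -0.3692 + (15.5000/2.7)·tan(-0.27)·0.1 = -0.5281
v' = 15.5000 − 2.2000·0.1 = 15.2800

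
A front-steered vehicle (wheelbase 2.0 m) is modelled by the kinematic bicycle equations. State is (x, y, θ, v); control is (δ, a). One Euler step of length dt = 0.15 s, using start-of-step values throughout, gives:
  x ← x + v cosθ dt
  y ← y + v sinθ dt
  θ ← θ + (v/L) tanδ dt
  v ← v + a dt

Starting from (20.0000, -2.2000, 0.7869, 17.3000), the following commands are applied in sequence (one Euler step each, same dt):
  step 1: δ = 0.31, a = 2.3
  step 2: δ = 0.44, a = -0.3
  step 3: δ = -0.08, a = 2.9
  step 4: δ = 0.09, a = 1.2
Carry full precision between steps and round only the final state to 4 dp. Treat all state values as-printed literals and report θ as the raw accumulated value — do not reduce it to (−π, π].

after step 1 (δ=0.31, a=2.3): (21.832184, -0.362304, 1.202525, 17.645000)
after step 2 (δ=0.44, a=-0.3): (22.785023, 2.106984, 1.825544, 17.600000)
after step 3 (δ=-0.08, a=2.9): (22.119739, 4.661783, 1.719718, 18.035000)
after step 4 (δ=0.09, a=1.2): (21.718356, 7.337090, 1.841784, 18.215000)

(21.7184, 7.3371, 1.8418, 18.2150)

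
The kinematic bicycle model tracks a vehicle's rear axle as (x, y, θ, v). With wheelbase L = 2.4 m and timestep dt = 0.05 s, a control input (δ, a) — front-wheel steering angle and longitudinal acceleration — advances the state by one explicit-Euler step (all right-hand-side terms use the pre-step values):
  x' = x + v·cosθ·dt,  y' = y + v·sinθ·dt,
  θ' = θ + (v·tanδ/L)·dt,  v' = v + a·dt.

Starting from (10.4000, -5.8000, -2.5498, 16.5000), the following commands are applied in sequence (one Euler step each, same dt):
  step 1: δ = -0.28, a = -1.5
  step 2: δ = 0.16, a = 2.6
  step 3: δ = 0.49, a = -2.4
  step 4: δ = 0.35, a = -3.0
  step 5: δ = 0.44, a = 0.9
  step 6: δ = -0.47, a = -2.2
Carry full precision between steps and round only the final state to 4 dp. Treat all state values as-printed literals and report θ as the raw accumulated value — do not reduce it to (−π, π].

(6.7116, -8.9395, -2.2976, 16.2200)

after step 1 (δ=-0.28, a=-1.5): (9.715298, -6.260226, -2.648647, 16.425000)
after step 2 (δ=0.16, a=2.6): (8.991824, -6.648860, -2.593425, 16.555000)
after step 3 (δ=0.49, a=-2.4): (8.285355, -7.080221, -2.409461, 16.435000)
after step 4 (δ=0.35, a=-3.0): (7.674177, -7.629525, -2.284477, 16.285000)
after step 5 (δ=0.44, a=0.9): (7.141152, -8.245063, -2.124755, 16.330000)
after step 6 (δ=-0.47, a=-2.2): (6.711626, -8.939455, -2.297569, 16.220000)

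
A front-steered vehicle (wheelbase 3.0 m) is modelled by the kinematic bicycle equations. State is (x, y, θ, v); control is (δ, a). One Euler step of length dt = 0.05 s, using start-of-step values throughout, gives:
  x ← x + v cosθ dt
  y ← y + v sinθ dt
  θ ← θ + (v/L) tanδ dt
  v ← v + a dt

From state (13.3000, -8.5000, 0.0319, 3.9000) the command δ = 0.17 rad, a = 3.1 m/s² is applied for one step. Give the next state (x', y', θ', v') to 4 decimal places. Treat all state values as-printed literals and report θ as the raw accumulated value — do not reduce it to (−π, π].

(13.4949, -8.4938, 0.0431, 4.0550)

x' = 13.3000 + 3.9000·cos(0.0319)·0.05 = 13.4949
y' = -8.5000 + 3.9000·sin(0.0319)·0.05 = -8.4938
θ' = 0.0319 + (3.9000/3.0)·tan(0.17)·0.05 = 0.0431
v' = 3.9000 + 3.1000·0.05 = 4.0550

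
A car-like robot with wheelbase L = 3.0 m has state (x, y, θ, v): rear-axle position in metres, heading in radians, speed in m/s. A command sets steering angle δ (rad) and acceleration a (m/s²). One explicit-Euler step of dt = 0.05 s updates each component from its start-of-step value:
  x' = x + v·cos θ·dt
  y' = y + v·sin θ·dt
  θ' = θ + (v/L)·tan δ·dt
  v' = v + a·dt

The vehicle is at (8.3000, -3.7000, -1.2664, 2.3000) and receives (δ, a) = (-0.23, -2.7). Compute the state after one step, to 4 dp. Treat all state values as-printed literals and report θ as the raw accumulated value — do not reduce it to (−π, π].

x' = 8.3000 + 2.3000·cos(-1.2664)·0.05 = 8.3345
y' = -3.7000 + 2.3000·sin(-1.2664)·0.05 = -3.8097
θ' = -1.2664 + (2.3000/3.0)·tan(-0.23)·0.05 = -1.2754
v' = 2.3000 − 2.7000·0.05 = 2.1650

(8.3345, -3.8097, -1.2754, 2.1650)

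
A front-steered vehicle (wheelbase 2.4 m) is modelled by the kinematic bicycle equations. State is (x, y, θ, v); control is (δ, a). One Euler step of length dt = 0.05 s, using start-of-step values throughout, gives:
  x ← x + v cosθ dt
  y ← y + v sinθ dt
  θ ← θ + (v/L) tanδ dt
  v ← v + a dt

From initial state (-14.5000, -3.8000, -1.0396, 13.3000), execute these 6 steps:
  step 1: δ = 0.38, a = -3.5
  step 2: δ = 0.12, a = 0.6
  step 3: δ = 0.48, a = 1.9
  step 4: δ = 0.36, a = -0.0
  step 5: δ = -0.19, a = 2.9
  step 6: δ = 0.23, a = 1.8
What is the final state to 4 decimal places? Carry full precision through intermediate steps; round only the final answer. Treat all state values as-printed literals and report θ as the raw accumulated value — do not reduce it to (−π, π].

(-11.8372, -6.6991, -0.6371, 13.4850)

after step 1 (δ=0.38, a=-3.5): (-14.163134, -4.373364, -0.928929, 13.125000)
after step 2 (δ=0.12, a=0.6): (-13.770243, -4.899007, -0.895958, 13.155000)
after step 3 (δ=0.48, a=1.9): (-13.359300, -5.412584, -0.753279, 13.250000)
after step 4 (δ=0.36, a=-0.0): (-12.876039, -5.865756, -0.649376, 13.250000)
after step 5 (δ=-0.19, a=2.9): (-12.348383, -6.266363, -0.702464, 13.395000)
after step 6 (δ=0.23, a=1.8): (-11.837195, -6.699088, -0.637123, 13.485000)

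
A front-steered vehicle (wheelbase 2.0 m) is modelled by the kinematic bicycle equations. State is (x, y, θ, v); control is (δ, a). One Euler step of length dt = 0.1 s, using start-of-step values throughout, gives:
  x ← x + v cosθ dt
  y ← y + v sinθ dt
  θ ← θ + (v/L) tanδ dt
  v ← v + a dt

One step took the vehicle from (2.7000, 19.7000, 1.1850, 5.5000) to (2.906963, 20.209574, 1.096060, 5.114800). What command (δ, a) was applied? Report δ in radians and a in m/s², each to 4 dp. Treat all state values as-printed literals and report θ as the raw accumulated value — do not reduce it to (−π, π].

δ = -0.3128, a = -3.8520

a = (v'−v)/dt = (-0.385200)/0.1 = -3.8520
Δθ = θ'−θ = -0.088940;  (v·dt/L) = 5.5000·0.1/2.0 = 0.275000
tan δ = Δθ·L/(v·dt) = -0.323418  →  δ = -0.3128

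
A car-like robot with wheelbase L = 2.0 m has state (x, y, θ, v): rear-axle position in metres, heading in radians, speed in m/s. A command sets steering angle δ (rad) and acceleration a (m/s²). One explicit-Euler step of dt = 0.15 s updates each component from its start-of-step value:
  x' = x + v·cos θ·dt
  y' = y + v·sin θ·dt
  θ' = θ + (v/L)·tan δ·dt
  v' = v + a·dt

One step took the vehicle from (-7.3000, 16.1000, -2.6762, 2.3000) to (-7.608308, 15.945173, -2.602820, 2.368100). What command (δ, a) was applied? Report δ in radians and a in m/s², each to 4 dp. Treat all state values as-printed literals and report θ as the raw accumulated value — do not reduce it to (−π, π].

δ = 0.4022, a = 0.4540

a = (v'−v)/dt = (0.068100)/0.15 = 0.4540
Δθ = θ'−θ = 0.073380;  (v·dt/L) = 2.3000·0.15/2.0 = 0.172500
tan δ = Δθ·L/(v·dt) = 0.425391  →  δ = 0.4022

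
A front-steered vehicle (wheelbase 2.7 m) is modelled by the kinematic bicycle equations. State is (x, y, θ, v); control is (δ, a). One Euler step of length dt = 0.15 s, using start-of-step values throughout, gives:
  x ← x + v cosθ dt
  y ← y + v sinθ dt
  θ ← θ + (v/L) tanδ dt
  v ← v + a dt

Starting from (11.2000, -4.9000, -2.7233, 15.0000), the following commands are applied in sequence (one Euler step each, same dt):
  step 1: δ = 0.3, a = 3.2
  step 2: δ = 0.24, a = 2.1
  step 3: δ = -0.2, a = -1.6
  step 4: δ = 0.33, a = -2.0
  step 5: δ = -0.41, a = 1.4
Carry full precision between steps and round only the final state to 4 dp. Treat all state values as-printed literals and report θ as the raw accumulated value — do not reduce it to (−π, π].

after step 1 (δ=0.3, a=3.2): (9.143986, -5.813952, -2.465520, 15.480000)
after step 2 (δ=0.24, a=2.1): (7.332743, -7.266908, -2.255063, 15.795000)
after step 3 (δ=-0.2, a=-1.6): (5.835127, -9.102798, -2.432941, 15.555000)
after step 4 (δ=0.33, a=-2.0): (4.063630, -10.621301, -2.136943, 15.255000)
after step 5 (δ=-0.41, a=1.4): (2.836249, -12.552525, -2.505293, 15.465000)

(2.8362, -12.5525, -2.5053, 15.4650)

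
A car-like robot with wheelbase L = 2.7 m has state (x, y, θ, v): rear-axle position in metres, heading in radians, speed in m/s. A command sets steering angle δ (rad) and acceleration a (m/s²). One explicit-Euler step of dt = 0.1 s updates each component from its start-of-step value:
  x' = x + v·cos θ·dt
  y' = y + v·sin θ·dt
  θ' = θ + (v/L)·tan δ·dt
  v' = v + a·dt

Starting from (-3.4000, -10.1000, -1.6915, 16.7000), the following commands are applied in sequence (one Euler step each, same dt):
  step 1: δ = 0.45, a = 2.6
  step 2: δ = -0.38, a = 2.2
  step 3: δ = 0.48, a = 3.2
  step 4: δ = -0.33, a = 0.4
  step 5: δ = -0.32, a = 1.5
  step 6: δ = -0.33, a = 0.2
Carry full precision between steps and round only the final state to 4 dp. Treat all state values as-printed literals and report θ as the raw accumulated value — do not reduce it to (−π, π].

after step 1 (δ=0.45, a=2.6): (-3.601086, -11.757849, -1.392721, 16.960000)
after step 2 (δ=-0.38, a=2.2): (-3.300665, -13.427030, -1.643612, 17.180000)
after step 3 (δ=0.48, a=3.2): (-3.425651, -15.140477, -1.312349, 17.500000)
after step 4 (δ=-0.33, a=0.4): (-2.978387, -16.832356, -1.534356, 17.540000)
after step 5 (δ=-0.32, a=1.5): (-2.914485, -18.585192, -1.749636, 17.690000)
after step 6 (δ=-0.33, a=0.2): (-3.229169, -20.325977, -1.974054, 17.710000)

(-3.2292, -20.3260, -1.9741, 17.7100)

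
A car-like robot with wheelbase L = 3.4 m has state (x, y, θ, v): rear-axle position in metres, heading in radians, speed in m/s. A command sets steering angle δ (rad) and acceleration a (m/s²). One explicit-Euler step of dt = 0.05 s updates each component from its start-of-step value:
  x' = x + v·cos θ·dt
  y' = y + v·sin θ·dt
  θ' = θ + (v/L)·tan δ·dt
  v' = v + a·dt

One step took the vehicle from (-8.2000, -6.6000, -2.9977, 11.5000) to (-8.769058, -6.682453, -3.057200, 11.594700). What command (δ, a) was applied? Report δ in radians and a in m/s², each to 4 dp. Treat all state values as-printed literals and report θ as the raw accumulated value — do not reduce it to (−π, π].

a = (v'−v)/dt = (0.094700)/0.05 = 1.8940
Δθ = θ'−θ = -0.059500;  (v·dt/L) = 11.5000·0.05/3.4 = 0.169118
tan δ = Δθ·L/(v·dt) = -0.351826  →  δ = -0.3383

δ = -0.3383, a = 1.8940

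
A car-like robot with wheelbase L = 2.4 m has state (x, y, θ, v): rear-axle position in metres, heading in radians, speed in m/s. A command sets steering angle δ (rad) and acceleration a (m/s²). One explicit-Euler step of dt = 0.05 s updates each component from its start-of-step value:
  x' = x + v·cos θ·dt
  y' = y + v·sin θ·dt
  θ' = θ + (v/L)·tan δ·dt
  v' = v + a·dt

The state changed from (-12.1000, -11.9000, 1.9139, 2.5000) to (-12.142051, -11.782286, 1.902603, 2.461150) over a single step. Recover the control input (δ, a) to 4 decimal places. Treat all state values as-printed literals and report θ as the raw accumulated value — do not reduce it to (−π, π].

δ = -0.2136, a = -0.7770

a = (v'−v)/dt = (-0.038850)/0.05 = -0.7770
Δθ = θ'−θ = -0.011297;  (v·dt/L) = 2.5000·0.05/2.4 = 0.052083
tan δ = Δθ·L/(v·dt) = -0.216902  →  δ = -0.2136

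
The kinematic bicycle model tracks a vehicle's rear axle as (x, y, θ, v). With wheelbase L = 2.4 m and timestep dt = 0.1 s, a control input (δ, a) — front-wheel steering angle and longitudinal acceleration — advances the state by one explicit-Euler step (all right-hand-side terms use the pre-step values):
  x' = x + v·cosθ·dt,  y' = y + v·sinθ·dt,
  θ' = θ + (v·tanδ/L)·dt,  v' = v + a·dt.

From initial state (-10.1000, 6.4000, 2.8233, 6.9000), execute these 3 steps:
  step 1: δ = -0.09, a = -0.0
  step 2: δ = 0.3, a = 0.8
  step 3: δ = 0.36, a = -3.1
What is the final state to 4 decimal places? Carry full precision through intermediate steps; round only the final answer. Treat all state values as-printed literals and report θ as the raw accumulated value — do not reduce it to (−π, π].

(-12.0802, 7.0251, 2.9958, 6.6700)

after step 1 (δ=-0.09, a=-0.0): (-10.755342, 6.615932, 2.797355, 6.900000)
after step 2 (δ=0.3, a=0.8): (-11.404862, 6.848793, 2.886289, 6.980000)
after step 3 (δ=0.36, a=-3.1): (-12.080237, 7.025065, 2.995760, 6.670000)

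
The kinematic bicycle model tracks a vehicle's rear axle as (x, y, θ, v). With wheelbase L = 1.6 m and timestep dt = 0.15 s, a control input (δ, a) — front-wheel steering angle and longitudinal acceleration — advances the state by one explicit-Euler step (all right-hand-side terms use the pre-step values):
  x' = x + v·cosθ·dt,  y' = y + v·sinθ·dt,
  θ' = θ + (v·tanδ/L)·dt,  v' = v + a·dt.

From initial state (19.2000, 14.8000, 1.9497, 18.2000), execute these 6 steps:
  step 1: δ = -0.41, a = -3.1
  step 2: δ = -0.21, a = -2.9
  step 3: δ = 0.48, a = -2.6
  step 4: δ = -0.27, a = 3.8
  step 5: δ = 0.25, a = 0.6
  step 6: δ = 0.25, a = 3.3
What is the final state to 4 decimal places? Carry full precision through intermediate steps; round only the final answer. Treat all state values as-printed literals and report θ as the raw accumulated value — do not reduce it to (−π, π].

(21.0394, 29.4118, 2.0984, 18.0650)

after step 1 (δ=-0.41, a=-3.1): (18.190167, 17.336363, 1.208111, 17.735000)
after step 2 (δ=-0.21, a=-2.9): (19.133988, 19.823557, 0.853728, 17.300000)
after step 3 (δ=0.48, a=-2.6): (20.839365, 21.779500, 1.698094, 16.910000)
after step 4 (δ=-0.27, a=3.8): (20.517347, 24.295477, 1.259345, 17.480000)
after step 5 (δ=0.25, a=0.6): (21.320832, 26.791332, 1.677787, 17.570000)
after step 6 (δ=0.25, a=3.3): (21.039396, 29.411762, 2.098383, 18.065000)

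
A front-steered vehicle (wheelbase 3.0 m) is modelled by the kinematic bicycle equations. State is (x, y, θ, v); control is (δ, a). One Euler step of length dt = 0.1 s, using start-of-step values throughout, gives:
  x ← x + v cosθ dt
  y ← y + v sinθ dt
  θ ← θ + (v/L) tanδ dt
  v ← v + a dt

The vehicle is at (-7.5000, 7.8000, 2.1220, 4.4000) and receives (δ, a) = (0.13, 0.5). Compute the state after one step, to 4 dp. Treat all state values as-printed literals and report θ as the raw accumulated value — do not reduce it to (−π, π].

x' = -7.5000 + 4.4000·cos(2.1220)·0.1 = -7.7304
y' = 7.8000 + 4.4000·sin(2.1220)·0.1 = 8.1748
θ' = 2.1220 + (4.4000/3.0)·tan(0.13)·0.1 = 2.1412
v' = 4.4000 + 0.5000·0.1 = 4.4500

(-7.7304, 8.1748, 2.1412, 4.4500)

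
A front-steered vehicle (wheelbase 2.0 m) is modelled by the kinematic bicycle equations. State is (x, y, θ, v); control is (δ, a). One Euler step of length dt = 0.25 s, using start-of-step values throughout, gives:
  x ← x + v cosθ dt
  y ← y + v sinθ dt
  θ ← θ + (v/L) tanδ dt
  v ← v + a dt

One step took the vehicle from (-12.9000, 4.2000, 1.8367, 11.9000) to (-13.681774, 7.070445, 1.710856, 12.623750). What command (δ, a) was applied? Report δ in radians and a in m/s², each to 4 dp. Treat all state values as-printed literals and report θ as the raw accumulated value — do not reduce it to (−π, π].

δ = -0.0844, a = 2.8950

a = (v'−v)/dt = (0.723750)/0.25 = 2.8950
Δθ = θ'−θ = -0.125844;  (v·dt/L) = 11.9000·0.25/2.0 = 1.487500
tan δ = Δθ·L/(v·dt) = -0.084601  →  δ = -0.0844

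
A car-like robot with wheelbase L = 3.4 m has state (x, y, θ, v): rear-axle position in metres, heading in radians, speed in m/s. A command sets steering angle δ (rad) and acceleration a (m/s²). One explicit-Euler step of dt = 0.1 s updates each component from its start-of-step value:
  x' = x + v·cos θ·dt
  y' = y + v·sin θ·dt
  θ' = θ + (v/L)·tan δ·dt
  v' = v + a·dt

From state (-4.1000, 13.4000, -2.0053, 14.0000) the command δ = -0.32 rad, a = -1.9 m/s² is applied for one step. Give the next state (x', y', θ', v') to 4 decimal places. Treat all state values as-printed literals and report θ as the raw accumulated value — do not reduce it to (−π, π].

x' = -4.1000 + 14.0000·cos(-2.0053)·0.1 = -4.6893
y' = 13.4000 + 14.0000·sin(-2.0053)·0.1 = 12.1301
θ' = -2.0053 + (14.0000/3.4)·tan(-0.32)·0.1 = -2.1418
v' = 14.0000 − 1.9000·0.1 = 13.8100

(-4.6893, 12.1301, -2.1418, 13.8100)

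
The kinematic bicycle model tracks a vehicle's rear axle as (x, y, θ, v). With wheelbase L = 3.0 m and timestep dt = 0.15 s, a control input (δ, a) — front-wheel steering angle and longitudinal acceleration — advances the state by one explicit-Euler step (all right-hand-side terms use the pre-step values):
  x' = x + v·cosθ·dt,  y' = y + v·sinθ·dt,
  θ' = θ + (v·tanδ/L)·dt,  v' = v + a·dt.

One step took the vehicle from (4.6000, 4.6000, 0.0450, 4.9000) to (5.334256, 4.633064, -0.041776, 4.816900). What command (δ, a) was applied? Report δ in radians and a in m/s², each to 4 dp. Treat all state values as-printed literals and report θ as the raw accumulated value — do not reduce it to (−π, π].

a = (v'−v)/dt = (-0.083100)/0.15 = -0.5540
Δθ = θ'−θ = -0.086776;  (v·dt/L) = 4.9000·0.15/3.0 = 0.245000
tan δ = Δθ·L/(v·dt) = -0.354188  →  δ = -0.3404

δ = -0.3404, a = -0.5540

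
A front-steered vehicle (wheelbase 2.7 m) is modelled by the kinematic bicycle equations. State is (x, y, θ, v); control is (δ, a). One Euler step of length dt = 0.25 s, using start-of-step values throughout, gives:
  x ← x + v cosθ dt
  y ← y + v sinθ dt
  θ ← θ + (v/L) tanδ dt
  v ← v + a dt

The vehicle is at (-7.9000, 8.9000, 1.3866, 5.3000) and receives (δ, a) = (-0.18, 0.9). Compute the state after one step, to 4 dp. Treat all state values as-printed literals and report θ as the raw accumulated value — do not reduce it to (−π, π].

(-7.6573, 10.2026, 1.2973, 5.5250)

x' = -7.9000 + 5.3000·cos(1.3866)·0.25 = -7.6573
y' = 8.9000 + 5.3000·sin(1.3866)·0.25 = 10.2026
θ' = 1.3866 + (5.3000/2.7)·tan(-0.18)·0.25 = 1.2973
v' = 5.3000 + 0.9000·0.25 = 5.5250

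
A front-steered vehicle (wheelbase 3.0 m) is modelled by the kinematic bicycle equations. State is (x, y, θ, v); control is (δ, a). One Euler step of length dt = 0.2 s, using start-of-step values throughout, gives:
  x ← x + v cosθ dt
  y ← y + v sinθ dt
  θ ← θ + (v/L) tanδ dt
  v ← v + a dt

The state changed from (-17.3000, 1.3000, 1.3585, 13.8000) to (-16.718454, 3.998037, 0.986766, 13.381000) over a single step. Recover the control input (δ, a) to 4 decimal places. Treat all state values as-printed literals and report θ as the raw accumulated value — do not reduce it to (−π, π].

δ = -0.3840, a = -2.0950

a = (v'−v)/dt = (-0.419000)/0.2 = -2.0950
Δθ = θ'−θ = -0.371734;  (v·dt/L) = 13.8000·0.2/3.0 = 0.920000
tan δ = Δθ·L/(v·dt) = -0.404059  →  δ = -0.3840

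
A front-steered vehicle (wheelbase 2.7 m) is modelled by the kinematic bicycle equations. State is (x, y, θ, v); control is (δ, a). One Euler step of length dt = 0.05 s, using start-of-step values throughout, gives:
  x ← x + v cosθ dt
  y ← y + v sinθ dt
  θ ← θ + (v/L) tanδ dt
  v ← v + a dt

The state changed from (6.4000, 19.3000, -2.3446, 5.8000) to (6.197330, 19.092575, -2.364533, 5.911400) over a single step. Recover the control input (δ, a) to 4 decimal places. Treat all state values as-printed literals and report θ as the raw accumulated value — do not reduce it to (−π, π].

a = (v'−v)/dt = (0.111400)/0.05 = 2.2280
Δθ = θ'−θ = -0.019933;  (v·dt/L) = 5.8000·0.05/2.7 = 0.107407
tan δ = Δθ·L/(v·dt) = -0.185583  →  δ = -0.1835

δ = -0.1835, a = 2.2280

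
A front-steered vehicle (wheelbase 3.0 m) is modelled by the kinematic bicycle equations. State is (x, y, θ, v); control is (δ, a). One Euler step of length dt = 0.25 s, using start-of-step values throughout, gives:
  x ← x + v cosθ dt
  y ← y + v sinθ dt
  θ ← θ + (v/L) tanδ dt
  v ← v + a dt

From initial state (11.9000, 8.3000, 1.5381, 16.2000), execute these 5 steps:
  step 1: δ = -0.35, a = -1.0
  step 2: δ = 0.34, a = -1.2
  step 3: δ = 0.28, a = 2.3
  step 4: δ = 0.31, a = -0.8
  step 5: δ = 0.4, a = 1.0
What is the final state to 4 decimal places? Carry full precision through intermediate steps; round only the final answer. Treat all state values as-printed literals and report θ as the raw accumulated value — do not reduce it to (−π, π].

(10.2350, 26.4782, 2.8882, 16.2750)

after step 1 (δ=-0.35, a=-1.0): (12.032397, 12.347835, 1.045312, 15.950000)
after step 2 (δ=0.34, a=-1.2): (14.032656, 15.797345, 1.515487, 15.650000)
after step 3 (δ=0.28, a=2.3): (14.248944, 19.703862, 1.890506, 16.225000)
after step 4 (δ=0.31, a=-0.8): (12.974103, 23.554569, 2.323615, 16.025000)
after step 5 (δ=0.4, a=1.0): (10.235036, 26.478189, 2.888220, 16.275000)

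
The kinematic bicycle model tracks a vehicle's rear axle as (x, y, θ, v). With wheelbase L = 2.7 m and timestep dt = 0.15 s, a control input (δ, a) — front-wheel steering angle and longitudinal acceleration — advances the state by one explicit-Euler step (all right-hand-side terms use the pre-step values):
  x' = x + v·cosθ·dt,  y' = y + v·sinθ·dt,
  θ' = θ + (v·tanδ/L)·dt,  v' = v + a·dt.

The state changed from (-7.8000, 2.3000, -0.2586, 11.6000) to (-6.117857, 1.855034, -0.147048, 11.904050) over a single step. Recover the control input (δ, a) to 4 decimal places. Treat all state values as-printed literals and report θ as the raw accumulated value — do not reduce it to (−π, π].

a = (v'−v)/dt = (0.304050)/0.15 = 2.0270
Δθ = θ'−θ = 0.111552;  (v·dt/L) = 11.6000·0.15/2.7 = 0.644444
tan δ = Δθ·L/(v·dt) = 0.173098  →  δ = 0.1714

δ = 0.1714, a = 2.0270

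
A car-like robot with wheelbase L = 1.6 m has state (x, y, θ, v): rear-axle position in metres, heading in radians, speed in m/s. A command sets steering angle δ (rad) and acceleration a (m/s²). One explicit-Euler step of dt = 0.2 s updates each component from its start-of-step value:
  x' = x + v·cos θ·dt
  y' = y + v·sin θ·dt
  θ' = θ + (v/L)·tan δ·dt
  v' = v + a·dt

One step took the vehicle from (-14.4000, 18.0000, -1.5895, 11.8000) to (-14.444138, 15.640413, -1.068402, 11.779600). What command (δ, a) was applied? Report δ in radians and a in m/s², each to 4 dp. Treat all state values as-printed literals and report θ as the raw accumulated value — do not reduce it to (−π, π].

δ = 0.3396, a = -0.1020

a = (v'−v)/dt = (-0.020400)/0.2 = -0.1020
Δθ = θ'−θ = 0.521098;  (v·dt/L) = 11.8000·0.2/1.6 = 1.475000
tan δ = Δθ·L/(v·dt) = 0.353287  →  δ = 0.3396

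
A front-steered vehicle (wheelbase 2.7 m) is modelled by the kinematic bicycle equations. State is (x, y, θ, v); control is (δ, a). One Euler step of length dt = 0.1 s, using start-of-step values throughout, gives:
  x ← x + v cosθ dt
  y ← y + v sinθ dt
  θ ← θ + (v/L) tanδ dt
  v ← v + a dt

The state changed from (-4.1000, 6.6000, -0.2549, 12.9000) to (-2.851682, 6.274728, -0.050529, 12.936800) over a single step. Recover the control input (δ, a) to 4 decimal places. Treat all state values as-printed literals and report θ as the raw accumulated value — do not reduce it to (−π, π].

a = (v'−v)/dt = (0.036800)/0.1 = 0.3680
Δθ = θ'−θ = 0.204371;  (v·dt/L) = 12.9000·0.1/2.7 = 0.477778
tan δ = Δθ·L/(v·dt) = 0.427753  →  δ = 0.4042

δ = 0.4042, a = 0.3680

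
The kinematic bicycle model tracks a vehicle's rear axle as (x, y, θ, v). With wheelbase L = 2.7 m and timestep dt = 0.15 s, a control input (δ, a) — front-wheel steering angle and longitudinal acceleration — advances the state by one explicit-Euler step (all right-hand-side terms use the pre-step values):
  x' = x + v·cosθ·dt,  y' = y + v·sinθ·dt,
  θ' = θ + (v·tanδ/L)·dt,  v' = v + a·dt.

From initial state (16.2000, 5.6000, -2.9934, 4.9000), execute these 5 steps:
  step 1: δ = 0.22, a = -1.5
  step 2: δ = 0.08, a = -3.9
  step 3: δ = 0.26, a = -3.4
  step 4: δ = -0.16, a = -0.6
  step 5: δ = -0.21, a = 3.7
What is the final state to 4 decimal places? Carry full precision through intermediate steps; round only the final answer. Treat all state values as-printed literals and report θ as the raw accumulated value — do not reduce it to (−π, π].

(13.1690, 4.9187, -2.9247, 4.0450)

after step 1 (δ=0.22, a=-1.5): (15.473056, 5.491477, -2.932526, 4.675000)
after step 2 (δ=0.08, a=-3.9): (14.787076, 5.345934, -2.911704, 4.090000)
after step 3 (δ=0.26, a=-3.4): (14.189716, 5.206136, -2.851258, 3.580000)
after step 4 (δ=-0.16, a=-0.6): (13.675190, 5.052408, -2.883354, 3.490000)
after step 5 (δ=-0.21, a=3.7): (13.169049, 4.918717, -2.924680, 4.045000)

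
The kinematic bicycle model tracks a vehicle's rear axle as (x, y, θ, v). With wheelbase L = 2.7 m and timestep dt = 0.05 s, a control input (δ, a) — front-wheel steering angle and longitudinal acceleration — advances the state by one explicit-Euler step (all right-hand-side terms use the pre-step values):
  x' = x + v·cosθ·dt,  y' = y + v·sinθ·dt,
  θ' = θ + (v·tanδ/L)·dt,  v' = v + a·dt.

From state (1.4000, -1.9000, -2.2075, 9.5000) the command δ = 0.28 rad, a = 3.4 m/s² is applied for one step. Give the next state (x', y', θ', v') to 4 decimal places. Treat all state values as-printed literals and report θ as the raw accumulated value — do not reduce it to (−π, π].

x' = 1.4000 + 9.5000·cos(-2.2075)·0.05 = 1.1176
y' = -1.9000 + 9.5000·sin(-2.2075)·0.05 = -2.2819
θ' = -2.2075 + (9.5000/2.7)·tan(0.28)·0.05 = -2.1569
v' = 9.5000 + 3.4000·0.05 = 9.6700

(1.1176, -2.2819, -2.1569, 9.6700)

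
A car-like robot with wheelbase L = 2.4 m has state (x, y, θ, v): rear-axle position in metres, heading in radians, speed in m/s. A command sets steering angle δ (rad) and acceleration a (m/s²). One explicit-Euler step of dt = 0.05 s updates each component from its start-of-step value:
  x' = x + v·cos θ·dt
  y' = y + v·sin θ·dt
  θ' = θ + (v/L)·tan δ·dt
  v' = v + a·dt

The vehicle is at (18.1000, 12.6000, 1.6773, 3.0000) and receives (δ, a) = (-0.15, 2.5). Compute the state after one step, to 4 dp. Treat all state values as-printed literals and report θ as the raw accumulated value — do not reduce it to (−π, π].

(18.0841, 12.7492, 1.6679, 3.1250)

x' = 18.1000 + 3.0000·cos(1.6773)·0.05 = 18.0841
y' = 12.6000 + 3.0000·sin(1.6773)·0.05 = 12.7492
θ' = 1.6773 + (3.0000/2.4)·tan(-0.15)·0.05 = 1.6679
v' = 3.0000 + 2.5000·0.05 = 3.1250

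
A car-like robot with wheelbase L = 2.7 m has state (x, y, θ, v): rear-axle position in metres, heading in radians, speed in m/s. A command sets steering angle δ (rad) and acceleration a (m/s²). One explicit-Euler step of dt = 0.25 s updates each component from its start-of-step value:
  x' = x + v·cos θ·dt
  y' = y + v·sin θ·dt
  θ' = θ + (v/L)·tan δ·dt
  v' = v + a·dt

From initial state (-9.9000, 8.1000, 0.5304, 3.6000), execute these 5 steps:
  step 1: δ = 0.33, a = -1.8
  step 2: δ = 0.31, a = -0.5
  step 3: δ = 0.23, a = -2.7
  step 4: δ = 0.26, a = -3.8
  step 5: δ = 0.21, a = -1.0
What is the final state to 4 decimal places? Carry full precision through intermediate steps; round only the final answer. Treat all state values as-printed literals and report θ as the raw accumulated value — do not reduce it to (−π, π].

(-7.2989, 10.2258, 0.8891, 1.1500)

after step 1 (δ=0.33, a=-1.8): (-9.123656, 8.555291, 0.644575, 3.150000)
after step 2 (δ=0.31, a=-0.5): (-8.494163, 9.028467, 0.738004, 3.025000)
after step 3 (δ=0.23, a=-2.7): (-7.934680, 9.537281, 0.803586, 2.350000)
after step 4 (δ=0.26, a=-3.8): (-7.526878, 9.960193, 0.861470, 1.400000)
after step 5 (δ=0.21, a=-1.0): (-7.298915, 10.225773, 0.889100, 1.150000)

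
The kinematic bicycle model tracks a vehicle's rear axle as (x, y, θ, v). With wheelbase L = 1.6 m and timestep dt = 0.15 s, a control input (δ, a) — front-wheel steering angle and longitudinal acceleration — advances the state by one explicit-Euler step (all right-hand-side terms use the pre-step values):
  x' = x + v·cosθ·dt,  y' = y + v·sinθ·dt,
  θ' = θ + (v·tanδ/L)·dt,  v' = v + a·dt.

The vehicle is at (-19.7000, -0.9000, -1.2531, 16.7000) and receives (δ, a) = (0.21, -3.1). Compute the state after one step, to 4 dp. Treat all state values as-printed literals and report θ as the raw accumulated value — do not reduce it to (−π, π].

x' = -19.7000 + 16.7000·cos(-1.2531)·0.15 = -18.9175
y' = -0.9000 + 16.7000·sin(-1.2531)·0.15 = -3.2796
θ' = -1.2531 + (16.7000/1.6)·tan(0.21)·0.15 = -0.9194
v' = 16.7000 − 3.1000·0.15 = 16.2350

(-18.9175, -3.2796, -0.9194, 16.2350)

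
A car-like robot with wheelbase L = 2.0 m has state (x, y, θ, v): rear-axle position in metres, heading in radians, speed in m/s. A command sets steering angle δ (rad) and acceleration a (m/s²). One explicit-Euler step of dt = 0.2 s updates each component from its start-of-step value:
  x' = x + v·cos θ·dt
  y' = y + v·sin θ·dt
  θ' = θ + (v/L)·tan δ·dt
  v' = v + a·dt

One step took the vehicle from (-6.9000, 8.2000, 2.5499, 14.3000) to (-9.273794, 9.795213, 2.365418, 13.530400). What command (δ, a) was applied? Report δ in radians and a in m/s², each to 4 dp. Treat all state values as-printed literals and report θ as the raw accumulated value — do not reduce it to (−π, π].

a = (v'−v)/dt = (-0.769600)/0.2 = -3.8480
Δθ = θ'−θ = -0.184482;  (v·dt/L) = 14.3000·0.2/2.0 = 1.430000
tan δ = Δθ·L/(v·dt) = -0.129008  →  δ = -0.1283

δ = -0.1283, a = -3.8480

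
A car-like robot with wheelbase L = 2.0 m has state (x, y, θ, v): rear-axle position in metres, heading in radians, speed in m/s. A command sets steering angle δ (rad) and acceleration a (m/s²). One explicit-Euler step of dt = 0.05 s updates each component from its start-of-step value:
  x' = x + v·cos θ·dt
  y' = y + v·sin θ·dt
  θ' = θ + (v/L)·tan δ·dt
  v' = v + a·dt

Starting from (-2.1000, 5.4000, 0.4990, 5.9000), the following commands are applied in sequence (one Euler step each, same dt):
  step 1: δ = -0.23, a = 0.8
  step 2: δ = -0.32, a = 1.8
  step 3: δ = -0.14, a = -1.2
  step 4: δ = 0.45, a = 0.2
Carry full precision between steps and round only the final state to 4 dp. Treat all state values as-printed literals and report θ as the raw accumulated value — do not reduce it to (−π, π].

(-1.0239, 5.9104, 0.4661, 5.9800)

after step 1 (δ=-0.23, a=0.8): (-1.840972, 5.541172, 0.464464, 5.940000)
after step 2 (δ=-0.32, a=1.8): (-1.575435, 5.674211, 0.415253, 6.030000)
after step 3 (δ=-0.14, a=-1.2): (-1.299559, 5.795842, 0.394009, 5.970000)
after step 4 (δ=0.45, a=0.2): (-1.023930, 5.910434, 0.466105, 5.980000)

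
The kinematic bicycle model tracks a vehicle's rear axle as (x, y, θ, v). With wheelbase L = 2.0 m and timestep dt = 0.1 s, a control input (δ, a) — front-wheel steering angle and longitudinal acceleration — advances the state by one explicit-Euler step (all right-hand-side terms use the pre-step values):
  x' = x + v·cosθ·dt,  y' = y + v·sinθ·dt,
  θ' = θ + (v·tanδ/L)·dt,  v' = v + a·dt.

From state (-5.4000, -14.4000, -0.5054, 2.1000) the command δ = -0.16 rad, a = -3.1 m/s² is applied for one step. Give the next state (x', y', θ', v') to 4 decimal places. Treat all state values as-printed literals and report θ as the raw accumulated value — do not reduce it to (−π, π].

x' = -5.4000 + 2.1000·cos(-0.5054)·0.1 = -5.2163
y' = -14.4000 + 2.1000·sin(-0.5054)·0.1 = -14.5017
θ' = -0.5054 + (2.1000/2.0)·tan(-0.16)·0.1 = -0.5223
v' = 2.1000 − 3.1000·0.1 = 1.7900

(-5.2163, -14.5017, -0.5223, 1.7900)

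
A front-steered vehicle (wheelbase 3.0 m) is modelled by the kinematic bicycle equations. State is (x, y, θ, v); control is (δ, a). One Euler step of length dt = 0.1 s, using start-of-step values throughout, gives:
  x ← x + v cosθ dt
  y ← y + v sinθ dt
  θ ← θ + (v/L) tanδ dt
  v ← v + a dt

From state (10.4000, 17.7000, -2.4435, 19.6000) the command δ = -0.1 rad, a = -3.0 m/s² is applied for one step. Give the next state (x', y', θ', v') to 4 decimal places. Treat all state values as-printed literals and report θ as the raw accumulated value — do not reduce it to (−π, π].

x' = 10.4000 + 19.6000·cos(-2.4435)·0.1 = 8.8985
y' = 17.7000 + 19.6000·sin(-2.4435)·0.1 = 16.4402
θ' = -2.4435 + (19.6000/3.0)·tan(-0.1)·0.1 = -2.5091
v' = 19.6000 − 3.0000·0.1 = 19.3000

(8.8985, 16.4402, -2.5091, 19.3000)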